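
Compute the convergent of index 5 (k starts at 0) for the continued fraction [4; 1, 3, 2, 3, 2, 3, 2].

339/71

Using pₖ = aₖpₖ₋₁ + pₖ₋₂, qₖ = aₖqₖ₋₁ + qₖ₋₂ (with p₋₁=1, p₋₂=0, q₋₁=0, q₋₂=1):
  k=0: a=4, p=4, q=1
  k=1: a=1, p=5, q=1
  k=2: a=3, p=19, q=4
  k=3: a=2, p=43, q=9
  k=4: a=3, p=148, q=31
  k=5: a=2, p=339, q=71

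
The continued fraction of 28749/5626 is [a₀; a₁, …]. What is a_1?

28749 = 5·5626 + 619   →  a_0 = 5
5626 = 9·619 + 55   →  a_1 = 9

9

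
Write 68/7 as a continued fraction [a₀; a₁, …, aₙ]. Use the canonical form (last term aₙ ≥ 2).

68 = 9*7 + 5
7 = 1*5 + 2
5 = 2*2 + 1
2 = 2*1 + 0  (stop)
So 68/7 = [9; 1, 2, 2].

[9; 1, 2, 2]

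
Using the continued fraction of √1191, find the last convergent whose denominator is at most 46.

√1191 = [34; 1, 1, 22, 1, 1, 68, …] (period length 6).
Convergents:
  p_0/q_0 = 34/1
  p_1/q_1 = 35/1
  p_2/q_2 = 69/2
  p_3/q_3 = 1553/45
  p_4/q_4 = 1622/47
q_3 = 45 ≤ 46 < 47 = q_4, so the answer is 1553/45.

1553/45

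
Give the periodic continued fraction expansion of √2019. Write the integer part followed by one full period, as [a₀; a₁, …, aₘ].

[44; 1, 13, 1, 88]

a₀ = ⌊√2019⌋ = 44.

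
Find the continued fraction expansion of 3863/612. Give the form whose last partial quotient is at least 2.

[6; 3, 4, 1, 8, 1, 3]

3863 = 6·612 + 191
612 = 3·191 + 39
191 = 4·39 + 35
39 = 1·35 + 4
35 = 8·4 + 3
4 = 1·3 + 1
3 = 3·1 + 0  (stop)
So 3863/612 = [6; 3, 4, 1, 8, 1, 3].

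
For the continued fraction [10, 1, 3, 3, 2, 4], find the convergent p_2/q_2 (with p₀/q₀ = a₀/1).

43/4

Using pₖ = aₖpₖ₋₁ + pₖ₋₂, qₖ = aₖqₖ₋₁ + qₖ₋₂ (with p₋₁=1, p₋₂=0, q₋₁=0, q₋₂=1):
  k=0: a=10, p=10, q=1
  k=1: a=1, p=11, q=1
  k=2: a=3, p=43, q=4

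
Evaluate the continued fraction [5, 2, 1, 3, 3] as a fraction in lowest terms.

193/36

Using pₖ = aₖpₖ₋₁ + pₖ₋₂ and qₖ = aₖqₖ₋₁ + qₖ₋₂:
  k=0: a=5, p=5, q=1
  k=1: a=2, p=11, q=2
  k=2: a=1, p=16, q=3
  k=3: a=3, p=59, q=11
  k=4: a=3, p=193, q=36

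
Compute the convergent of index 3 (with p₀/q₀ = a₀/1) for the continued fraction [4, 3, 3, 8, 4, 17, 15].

357/83

Using pₖ = aₖpₖ₋₁ + pₖ₋₂, qₖ = aₖqₖ₋₁ + qₖ₋₂ (with p₋₁=1, p₋₂=0, q₋₁=0, q₋₂=1):
  k=0: a=4, p=4, q=1
  k=1: a=3, p=13, q=3
  k=2: a=3, p=43, q=10
  k=3: a=8, p=357, q=83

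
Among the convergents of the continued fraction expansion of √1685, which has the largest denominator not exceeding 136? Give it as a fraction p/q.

1683/41

√1685 = [41; 20, 1, 1, 20, 82, …] (period length 5).
Convergents:
  p_0/q_0 = 41/1
  p_1/q_1 = 821/20
  p_2/q_2 = 862/21
  p_3/q_3 = 1683/41
  p_4/q_4 = 34522/841
q_3 = 41 ≤ 136 < 841 = q_4, so the answer is 1683/41.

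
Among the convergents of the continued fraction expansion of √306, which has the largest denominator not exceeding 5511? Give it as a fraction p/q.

84473/4829

√306 = [17; 2, 34, …] (period length 2).
Convergents:
  p_0/q_0 = 17/1
  p_1/q_1 = 35/2
  p_2/q_2 = 1207/69
  p_3/q_3 = 2449/140
  p_4/q_4 = 84473/4829
  p_5/q_5 = 171395/9798
q_4 = 4829 ≤ 5511 < 9798 = q_5, so the answer is 84473/4829.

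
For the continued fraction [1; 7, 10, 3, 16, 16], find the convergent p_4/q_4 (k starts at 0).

Using pₖ = aₖpₖ₋₁ + pₖ₋₂, qₖ = aₖqₖ₋₁ + qₖ₋₂ (with p₋₁=1, p₋₂=0, q₋₁=0, q₋₂=1):
  k=0: a=1, p=1, q=1
  k=1: a=7, p=8, q=7
  k=2: a=10, p=81, q=71
  k=3: a=3, p=251, q=220
  k=4: a=16, p=4097, q=3591

4097/3591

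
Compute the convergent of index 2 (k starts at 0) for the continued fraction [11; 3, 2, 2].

79/7

Using pₖ = aₖpₖ₋₁ + pₖ₋₂, qₖ = aₖqₖ₋₁ + qₖ₋₂ (with p₋₁=1, p₋₂=0, q₋₁=0, q₋₂=1):
  k=0: a=11, p=11, q=1
  k=1: a=3, p=34, q=3
  k=2: a=2, p=79, q=7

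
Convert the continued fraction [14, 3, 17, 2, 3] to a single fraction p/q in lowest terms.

5344/373

Fold from the inside: start with 3/1.
  2 + 1/3 = 7/3
  17 + 3/7 = 122/7
  3 + 7/122 = 373/122
  14 + 122/373 = 5344/373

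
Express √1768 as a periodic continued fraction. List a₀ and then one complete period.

a₀ = ⌊√1768⌋ = 42.

[42; 21, 84]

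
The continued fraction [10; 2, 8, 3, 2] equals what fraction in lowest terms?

1288/123

Using pₖ = aₖpₖ₋₁ + pₖ₋₂ and qₖ = aₖqₖ₋₁ + qₖ₋₂:
  k=0: a=10, p=10, q=1
  k=1: a=2, p=21, q=2
  k=2: a=8, p=178, q=17
  k=3: a=3, p=555, q=53
  k=4: a=2, p=1288, q=123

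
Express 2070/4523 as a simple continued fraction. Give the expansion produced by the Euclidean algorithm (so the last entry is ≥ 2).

[0; 2, 5, 2, 2, 8, 9]

2070 = 0×4523 + 2070
4523 = 2×2070 + 383
2070 = 5×383 + 155
383 = 2×155 + 73
155 = 2×73 + 9
73 = 8×9 + 1
9 = 9×1 + 0  (stop)
So 2070/4523 = [0; 2, 5, 2, 2, 8, 9].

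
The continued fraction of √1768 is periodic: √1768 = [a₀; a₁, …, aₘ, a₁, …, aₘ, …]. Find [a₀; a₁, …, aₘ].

a₀ = ⌊√1768⌋ = 42.
With m₀=0, d₀=1 and mₖ₊₁ = dₖaₖ − mₖ, dₖ₊₁ = (n − mₖ₊₁²)/dₖ, aₖ₊₁ = ⌊(a₀+mₖ₊₁)/dₖ₊₁⌋:
  k=1: m=42, d=4, a=21
  k=2: m=42, d=1, a=84
d=1 and a=2a₀=84 at k=2, so the next step gives (m, d) = (42, 4) again — its k=1 value — and the period has length 2.

[42; 21, 84]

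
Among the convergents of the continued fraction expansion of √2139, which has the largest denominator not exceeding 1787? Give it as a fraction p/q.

√2139 = [46; 4, 92, …] (period length 2).
Convergents:
  p_0/q_0 = 46/1
  p_1/q_1 = 185/4
  p_2/q_2 = 17066/369
  p_3/q_3 = 68449/1480
  p_4/q_4 = 6314374/136529
q_3 = 1480 ≤ 1787 < 136529 = q_4, so the answer is 68449/1480.

68449/1480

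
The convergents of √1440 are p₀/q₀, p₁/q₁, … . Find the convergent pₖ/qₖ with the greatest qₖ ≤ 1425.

√1440 = [37; 1, 17, 1, 74, …] (period length 4).
Convergents:
  p_0/q_0 = 37/1
  p_1/q_1 = 38/1
  p_2/q_2 = 683/18
  p_3/q_3 = 721/19
  p_4/q_4 = 54037/1424
  p_5/q_5 = 54758/1443
q_4 = 1424 ≤ 1425 < 1443 = q_5, so the answer is 54037/1424.

54037/1424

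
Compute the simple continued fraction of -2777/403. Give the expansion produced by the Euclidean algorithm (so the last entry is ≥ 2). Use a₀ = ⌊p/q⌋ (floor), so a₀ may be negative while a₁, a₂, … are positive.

-2777 = -7·403 + 44
403 = 9·44 + 7
44 = 6·7 + 2
7 = 3·2 + 1
2 = 2·1 + 0  (stop)
So -2777/403 = [-7; 9, 6, 3, 2].

[-7; 9, 6, 3, 2]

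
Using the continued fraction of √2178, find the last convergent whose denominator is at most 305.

13114/281

√2178 = [46; 1, 2, 46, 2, 1, 92, …] (period length 6).
Convergents:
  p_0/q_0 = 46/1
  p_1/q_1 = 47/1
  p_2/q_2 = 140/3
  p_3/q_3 = 6487/139
  p_4/q_4 = 13114/281
  p_5/q_5 = 19601/420
q_4 = 281 ≤ 305 < 420 = q_5, so the answer is 13114/281.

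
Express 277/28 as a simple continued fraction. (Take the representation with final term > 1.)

277 = 9·28 + 25
28 = 1·25 + 3
25 = 8·3 + 1
3 = 3·1 + 0  (stop)
So 277/28 = [9; 1, 8, 3].

[9; 1, 8, 3]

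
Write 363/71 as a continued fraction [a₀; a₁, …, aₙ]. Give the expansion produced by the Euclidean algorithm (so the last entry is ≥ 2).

363 = 5×71 + 8
71 = 8×8 + 7
8 = 1×7 + 1
7 = 7×1 + 0  (stop)
So 363/71 = [5; 8, 1, 7].

[5; 8, 1, 7]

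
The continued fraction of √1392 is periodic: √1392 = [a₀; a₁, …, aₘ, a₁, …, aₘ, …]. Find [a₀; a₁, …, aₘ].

[37; 3, 4, 3, 74]

a₀ = ⌊√1392⌋ = 37.
With m₀=0, d₀=1 and mₖ₊₁ = dₖaₖ − mₖ, dₖ₊₁ = (n − mₖ₊₁²)/dₖ, aₖ₊₁ = ⌊(a₀+mₖ₊₁)/dₖ₊₁⌋:
  k=1: m=37, d=23, a=3
  k=2: m=32, d=16, a=4
  k=3: m=32, d=23, a=3
  k=4: m=37, d=1, a=74
d=1 and a=2a₀=74 at k=4, so the next step gives (m, d) = (37, 23) again — its k=1 value — and the period has length 4.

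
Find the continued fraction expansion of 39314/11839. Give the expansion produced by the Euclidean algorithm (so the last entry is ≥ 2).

[3; 3, 8, 2, 9, 1, 2, 7]

39314 = 3*11839 + 3797
11839 = 3*3797 + 448
3797 = 8*448 + 213
448 = 2*213 + 22
213 = 9*22 + 15
22 = 1*15 + 7
15 = 2*7 + 1
7 = 7*1 + 0  (stop)
So 39314/11839 = [3; 3, 8, 2, 9, 1, 2, 7].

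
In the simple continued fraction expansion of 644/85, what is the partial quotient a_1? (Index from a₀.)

1

644 = 7·85 + 49   →  a_0 = 7
85 = 1·49 + 36   →  a_1 = 1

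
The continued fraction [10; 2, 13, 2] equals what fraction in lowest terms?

587/56

Using pₖ = aₖpₖ₋₁ + pₖ₋₂ and qₖ = aₖqₖ₋₁ + qₖ₋₂:
  k=0: a=10, p=10, q=1
  k=1: a=2, p=21, q=2
  k=2: a=13, p=283, q=27
  k=3: a=2, p=587, q=56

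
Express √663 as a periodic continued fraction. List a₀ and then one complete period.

[25; 1, 2, 1, 50]

a₀ = ⌊√663⌋ = 25.
With m₀=0, d₀=1 and mₖ₊₁ = dₖaₖ − mₖ, dₖ₊₁ = (n − mₖ₊₁²)/dₖ, aₖ₊₁ = ⌊(a₀+mₖ₊₁)/dₖ₊₁⌋:
  k=1: m=25, d=38, a=1
  k=2: m=13, d=13, a=2
  k=3: m=13, d=38, a=1
  k=4: m=25, d=1, a=50
d=1 and a=2a₀=50 at k=4, so the next step gives (m, d) = (25, 38) again — its k=1 value — and the period has length 4.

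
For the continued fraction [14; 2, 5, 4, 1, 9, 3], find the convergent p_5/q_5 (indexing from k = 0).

Using pₖ = aₖpₖ₋₁ + pₖ₋₂, qₖ = aₖqₖ₋₁ + qₖ₋₂ (with p₋₁=1, p₋₂=0, q₋₁=0, q₋₂=1):
  k=0: a=14, p=14, q=1
  k=1: a=2, p=29, q=2
  k=2: a=5, p=159, q=11
  k=3: a=4, p=665, q=46
  k=4: a=1, p=824, q=57
  k=5: a=9, p=8081, q=559

8081/559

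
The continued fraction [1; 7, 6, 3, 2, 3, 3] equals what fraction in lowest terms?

Fold from the inside: start with 3/1.
  3 + 1/3 = 10/3
  2 + 3/10 = 23/10
  3 + 10/23 = 79/23
  6 + 23/79 = 497/79
  7 + 79/497 = 3558/497
  1 + 497/3558 = 4055/3558

4055/3558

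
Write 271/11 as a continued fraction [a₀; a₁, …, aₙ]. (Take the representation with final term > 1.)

271 = 24*11 + 7
11 = 1*7 + 4
7 = 1*4 + 3
4 = 1*3 + 1
3 = 3*1 + 0  (stop)
So 271/11 = [24; 1, 1, 1, 3].

[24; 1, 1, 1, 3]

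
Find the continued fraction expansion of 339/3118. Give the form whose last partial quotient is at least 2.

339 = 0*3118 + 339
3118 = 9*339 + 67
339 = 5*67 + 4
67 = 16*4 + 3
4 = 1*3 + 1
3 = 3*1 + 0  (stop)
So 339/3118 = [0; 9, 5, 16, 1, 3].

[0; 9, 5, 16, 1, 3]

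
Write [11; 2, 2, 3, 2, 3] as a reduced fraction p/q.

1529/134

Using pₖ = aₖpₖ₋₁ + pₖ₋₂ and qₖ = aₖqₖ₋₁ + qₖ₋₂:
  k=0: a=11, p=11, q=1
  k=1: a=2, p=23, q=2
  k=2: a=2, p=57, q=5
  k=3: a=3, p=194, q=17
  k=4: a=2, p=445, q=39
  k=5: a=3, p=1529, q=134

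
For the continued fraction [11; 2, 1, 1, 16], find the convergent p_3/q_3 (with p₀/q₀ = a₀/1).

57/5

Using pₖ = aₖpₖ₋₁ + pₖ₋₂, qₖ = aₖqₖ₋₁ + qₖ₋₂ (with p₋₁=1, p₋₂=0, q₋₁=0, q₋₂=1):
  k=0: a=11, p=11, q=1
  k=1: a=2, p=23, q=2
  k=2: a=1, p=34, q=3
  k=3: a=1, p=57, q=5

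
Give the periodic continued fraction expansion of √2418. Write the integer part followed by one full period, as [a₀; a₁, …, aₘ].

a₀ = ⌊√2418⌋ = 49.
With m₀=0, d₀=1 and mₖ₊₁ = dₖaₖ − mₖ, dₖ₊₁ = (n − mₖ₊₁²)/dₖ, aₖ₊₁ = ⌊(a₀+mₖ₊₁)/dₖ₊₁⌋:
  k=1: m=49, d=17, a=5
  k=2: m=36, d=66, a=1
  k=3: m=30, d=23, a=3
  k=4: m=39, d=39, a=2
  k=5: m=39, d=23, a=3
  k=6: m=30, d=66, a=1
  k=7: m=36, d=17, a=5
  k=8: m=49, d=1, a=98
d=1 and a=2a₀=98 at k=8, so the next step gives (m, d) = (49, 17) again — its k=1 value — and the period has length 8.

[49; 5, 1, 3, 2, 3, 1, 5, 98]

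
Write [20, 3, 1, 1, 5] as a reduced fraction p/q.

Fold from the inside: start with 5/1.
  1 + 1/5 = 6/5
  1 + 5/6 = 11/6
  3 + 6/11 = 39/11
  20 + 11/39 = 791/39

791/39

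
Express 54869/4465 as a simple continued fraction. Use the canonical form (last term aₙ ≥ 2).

54869 = 12×4465 + 1289
4465 = 3×1289 + 598
1289 = 2×598 + 93
598 = 6×93 + 40
93 = 2×40 + 13
40 = 3×13 + 1
13 = 13×1 + 0  (stop)
So 54869/4465 = [12; 3, 2, 6, 2, 3, 13].

[12; 3, 2, 6, 2, 3, 13]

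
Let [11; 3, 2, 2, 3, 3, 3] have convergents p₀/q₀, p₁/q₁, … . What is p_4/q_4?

Using pₖ = aₖpₖ₋₁ + pₖ₋₂, qₖ = aₖqₖ₋₁ + qₖ₋₂ (with p₋₁=1, p₋₂=0, q₋₁=0, q₋₂=1):
  k=0: a=11, p=11, q=1
  k=1: a=3, p=34, q=3
  k=2: a=2, p=79, q=7
  k=3: a=2, p=192, q=17
  k=4: a=3, p=655, q=58

655/58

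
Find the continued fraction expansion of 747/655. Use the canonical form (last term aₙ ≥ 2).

747 = 1·655 + 92
655 = 7·92 + 11
92 = 8·11 + 4
11 = 2·4 + 3
4 = 1·3 + 1
3 = 3·1 + 0  (stop)
So 747/655 = [1; 7, 8, 2, 1, 3].

[1; 7, 8, 2, 1, 3]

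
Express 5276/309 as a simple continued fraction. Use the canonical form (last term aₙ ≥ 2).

[17; 13, 2, 3, 3]

5276 = 17*309 + 23
309 = 13*23 + 10
23 = 2*10 + 3
10 = 3*3 + 1
3 = 3*1 + 0  (stop)
So 5276/309 = [17; 13, 2, 3, 3].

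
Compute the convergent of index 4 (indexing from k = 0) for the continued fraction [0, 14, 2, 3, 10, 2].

Using pₖ = aₖpₖ₋₁ + pₖ₋₂, qₖ = aₖqₖ₋₁ + qₖ₋₂ (with p₋₁=1, p₋₂=0, q₋₁=0, q₋₂=1):
  k=0: a=0, p=0, q=1
  k=1: a=14, p=1, q=14
  k=2: a=2, p=2, q=29
  k=3: a=3, p=7, q=101
  k=4: a=10, p=72, q=1039

72/1039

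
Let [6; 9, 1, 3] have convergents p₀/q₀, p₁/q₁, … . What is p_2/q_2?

61/10

Using pₖ = aₖpₖ₋₁ + pₖ₋₂, qₖ = aₖqₖ₋₁ + qₖ₋₂ (with p₋₁=1, p₋₂=0, q₋₁=0, q₋₂=1):
  k=0: a=6, p=6, q=1
  k=1: a=9, p=55, q=9
  k=2: a=1, p=61, q=10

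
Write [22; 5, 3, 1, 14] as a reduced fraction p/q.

6879/310

Using pₖ = aₖpₖ₋₁ + pₖ₋₂ and qₖ = aₖqₖ₋₁ + qₖ₋₂:
  k=0: a=22, p=22, q=1
  k=1: a=5, p=111, q=5
  k=2: a=3, p=355, q=16
  k=3: a=1, p=466, q=21
  k=4: a=14, p=6879, q=310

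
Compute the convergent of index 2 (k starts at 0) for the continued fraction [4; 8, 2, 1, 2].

70/17

Using pₖ = aₖpₖ₋₁ + pₖ₋₂, qₖ = aₖqₖ₋₁ + qₖ₋₂ (with p₋₁=1, p₋₂=0, q₋₁=0, q₋₂=1):
  k=0: a=4, p=4, q=1
  k=1: a=8, p=33, q=8
  k=2: a=2, p=70, q=17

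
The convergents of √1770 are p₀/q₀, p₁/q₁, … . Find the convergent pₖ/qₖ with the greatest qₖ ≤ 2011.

49518/1177

√1770 = [42; 14, 84, …] (period length 2).
Convergents:
  p_0/q_0 = 42/1
  p_1/q_1 = 589/14
  p_2/q_2 = 49518/1177
  p_3/q_3 = 693841/16492
q_2 = 1177 ≤ 2011 < 16492 = q_3, so the answer is 49518/1177.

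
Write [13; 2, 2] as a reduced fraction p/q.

67/5

Using pₖ = aₖpₖ₋₁ + pₖ₋₂ and qₖ = aₖqₖ₋₁ + qₖ₋₂:
  k=0: a=13, p=13, q=1
  k=1: a=2, p=27, q=2
  k=2: a=2, p=67, q=5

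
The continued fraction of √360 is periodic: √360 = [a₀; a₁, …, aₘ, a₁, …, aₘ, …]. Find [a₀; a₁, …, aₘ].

a₀ = ⌊√360⌋ = 18.

[18; 1, 36]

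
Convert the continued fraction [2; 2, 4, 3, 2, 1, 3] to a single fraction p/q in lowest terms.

Using pₖ = aₖpₖ₋₁ + pₖ₋₂ and qₖ = aₖqₖ₋₁ + qₖ₋₂:
  k=0: a=2, p=2, q=1
  k=1: a=2, p=5, q=2
  k=2: a=4, p=22, q=9
  k=3: a=3, p=71, q=29
  k=4: a=2, p=164, q=67
  k=5: a=1, p=235, q=96
  k=6: a=3, p=869, q=355

869/355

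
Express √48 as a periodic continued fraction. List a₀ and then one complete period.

[6; 1, 12]

a₀ = ⌊√48⌋ = 6.
With m₀=0, d₀=1 and mₖ₊₁ = dₖaₖ − mₖ, dₖ₊₁ = (n − mₖ₊₁²)/dₖ, aₖ₊₁ = ⌊(a₀+mₖ₊₁)/dₖ₊₁⌋:
  k=1: m=6, d=12, a=1
  k=2: m=6, d=1, a=12
d=1 and a=2a₀=12 at k=2, so the next step gives (m, d) = (6, 12) again — its k=1 value — and the period has length 2.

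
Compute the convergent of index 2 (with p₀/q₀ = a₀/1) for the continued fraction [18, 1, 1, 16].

Using pₖ = aₖpₖ₋₁ + pₖ₋₂, qₖ = aₖqₖ₋₁ + qₖ₋₂ (with p₋₁=1, p₋₂=0, q₋₁=0, q₋₂=1):
  k=0: a=18, p=18, q=1
  k=1: a=1, p=19, q=1
  k=2: a=1, p=37, q=2

37/2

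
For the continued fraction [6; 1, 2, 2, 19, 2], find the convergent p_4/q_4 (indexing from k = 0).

Using pₖ = aₖpₖ₋₁ + pₖ₋₂, qₖ = aₖqₖ₋₁ + qₖ₋₂ (with p₋₁=1, p₋₂=0, q₋₁=0, q₋₂=1):
  k=0: a=6, p=6, q=1
  k=1: a=1, p=7, q=1
  k=2: a=2, p=20, q=3
  k=3: a=2, p=47, q=7
  k=4: a=19, p=913, q=136

913/136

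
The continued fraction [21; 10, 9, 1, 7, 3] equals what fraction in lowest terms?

52642/2495

Using pₖ = aₖpₖ₋₁ + pₖ₋₂ and qₖ = aₖqₖ₋₁ + qₖ₋₂:
  k=0: a=21, p=21, q=1
  k=1: a=10, p=211, q=10
  k=2: a=9, p=1920, q=91
  k=3: a=1, p=2131, q=101
  k=4: a=7, p=16837, q=798
  k=5: a=3, p=52642, q=2495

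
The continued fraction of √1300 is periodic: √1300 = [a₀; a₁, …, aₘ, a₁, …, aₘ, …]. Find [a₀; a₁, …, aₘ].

a₀ = ⌊√1300⌋ = 36.
With m₀=0, d₀=1 and mₖ₊₁ = dₖaₖ − mₖ, dₖ₊₁ = (n − mₖ₊₁²)/dₖ, aₖ₊₁ = ⌊(a₀+mₖ₊₁)/dₖ₊₁⌋:
  k=1: m=36, d=4, a=18
  k=2: m=36, d=1, a=72
d=1 and a=2a₀=72 at k=2, so the next step gives (m, d) = (36, 4) again — its k=1 value — and the period has length 2.

[36; 18, 72]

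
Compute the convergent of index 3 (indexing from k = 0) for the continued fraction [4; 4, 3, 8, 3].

457/108

Using pₖ = aₖpₖ₋₁ + pₖ₋₂, qₖ = aₖqₖ₋₁ + qₖ₋₂ (with p₋₁=1, p₋₂=0, q₋₁=0, q₋₂=1):
  k=0: a=4, p=4, q=1
  k=1: a=4, p=17, q=4
  k=2: a=3, p=55, q=13
  k=3: a=8, p=457, q=108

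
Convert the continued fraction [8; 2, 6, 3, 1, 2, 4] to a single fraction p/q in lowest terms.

Fold from the inside: start with 4/1.
  2 + 1/4 = 9/4
  1 + 4/9 = 13/9
  3 + 9/13 = 48/13
  6 + 13/48 = 301/48
  2 + 48/301 = 650/301
  8 + 301/650 = 5501/650

5501/650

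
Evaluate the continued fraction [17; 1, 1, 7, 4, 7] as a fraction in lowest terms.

Using pₖ = aₖpₖ₋₁ + pₖ₋₂ and qₖ = aₖqₖ₋₁ + qₖ₋₂:
  k=0: a=17, p=17, q=1
  k=1: a=1, p=18, q=1
  k=2: a=1, p=35, q=2
  k=3: a=7, p=263, q=15
  k=4: a=4, p=1087, q=62
  k=5: a=7, p=7872, q=449

7872/449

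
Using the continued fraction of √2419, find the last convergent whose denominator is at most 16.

√2419 = [49; 5, 2, 5, 98, …] (period length 4).
Convergents:
  p_0/q_0 = 49/1
  p_1/q_1 = 246/5
  p_2/q_2 = 541/11
  p_3/q_3 = 2951/60
q_2 = 11 ≤ 16 < 60 = q_3, so the answer is 541/11.

541/11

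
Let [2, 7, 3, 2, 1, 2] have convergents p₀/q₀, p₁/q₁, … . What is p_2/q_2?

47/22

Using pₖ = aₖpₖ₋₁ + pₖ₋₂, qₖ = aₖqₖ₋₁ + qₖ₋₂ (with p₋₁=1, p₋₂=0, q₋₁=0, q₋₂=1):
  k=0: a=2, p=2, q=1
  k=1: a=7, p=15, q=7
  k=2: a=3, p=47, q=22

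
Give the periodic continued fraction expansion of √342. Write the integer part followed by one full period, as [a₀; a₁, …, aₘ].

[18; 2, 36]

a₀ = ⌊√342⌋ = 18.
With m₀=0, d₀=1 and mₖ₊₁ = dₖaₖ − mₖ, dₖ₊₁ = (n − mₖ₊₁²)/dₖ, aₖ₊₁ = ⌊(a₀+mₖ₊₁)/dₖ₊₁⌋:
  k=1: m=18, d=18, a=2
  k=2: m=18, d=1, a=36
d=1 and a=2a₀=36 at k=2, so the next step gives (m, d) = (18, 18) again — its k=1 value — and the period has length 2.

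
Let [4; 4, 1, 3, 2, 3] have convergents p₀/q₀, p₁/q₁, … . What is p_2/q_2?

21/5

Using pₖ = aₖpₖ₋₁ + pₖ₋₂, qₖ = aₖqₖ₋₁ + qₖ₋₂ (with p₋₁=1, p₋₂=0, q₋₁=0, q₋₂=1):
  k=0: a=4, p=4, q=1
  k=1: a=4, p=17, q=4
  k=2: a=1, p=21, q=5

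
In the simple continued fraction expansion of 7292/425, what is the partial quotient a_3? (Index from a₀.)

7292 = 17·425 + 67   →  a_0 = 17
425 = 6·67 + 23   →  a_1 = 6
67 = 2·23 + 21   →  a_2 = 2
23 = 1·21 + 2   →  a_3 = 1

1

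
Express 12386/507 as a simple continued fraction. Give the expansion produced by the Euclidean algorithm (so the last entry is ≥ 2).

[24; 2, 3, 14, 5]

12386 = 24×507 + 218
507 = 2×218 + 71
218 = 3×71 + 5
71 = 14×5 + 1
5 = 5×1 + 0  (stop)
So 12386/507 = [24; 2, 3, 14, 5].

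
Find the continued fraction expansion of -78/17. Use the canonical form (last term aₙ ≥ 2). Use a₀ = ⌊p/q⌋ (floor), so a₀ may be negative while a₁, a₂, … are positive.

-78 = -5·17 + 7
17 = 2·7 + 3
7 = 2·3 + 1
3 = 3·1 + 0  (stop)
So -78/17 = [-5; 2, 2, 3].

[-5; 2, 2, 3]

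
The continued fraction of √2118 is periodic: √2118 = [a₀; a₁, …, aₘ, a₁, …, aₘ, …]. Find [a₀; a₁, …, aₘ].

[46; 46, 92]

a₀ = ⌊√2118⌋ = 46.
With m₀=0, d₀=1 and mₖ₊₁ = dₖaₖ − mₖ, dₖ₊₁ = (n − mₖ₊₁²)/dₖ, aₖ₊₁ = ⌊(a₀+mₖ₊₁)/dₖ₊₁⌋:
  k=1: m=46, d=2, a=46
  k=2: m=46, d=1, a=92
d=1 and a=2a₀=92 at k=2, so the next step gives (m, d) = (46, 2) again — its k=1 value — and the period has length 2.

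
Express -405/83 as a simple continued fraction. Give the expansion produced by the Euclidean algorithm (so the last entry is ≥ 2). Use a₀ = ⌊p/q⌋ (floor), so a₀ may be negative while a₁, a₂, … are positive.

[-5; 8, 3, 3]

-405 = -5*83 + 10
83 = 8*10 + 3
10 = 3*3 + 1
3 = 3*1 + 0  (stop)
So -405/83 = [-5; 8, 3, 3].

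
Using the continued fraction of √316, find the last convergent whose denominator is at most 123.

1351/76

√316 = [17; 1, 3, 2, 8, 2, 3, 1, 34, …] (period length 8).
Convergents:
  p_0/q_0 = 17/1
  p_1/q_1 = 18/1
  p_2/q_2 = 71/4
  p_3/q_3 = 160/9
  p_4/q_4 = 1351/76
  p_5/q_5 = 2862/161
q_4 = 76 ≤ 123 < 161 = q_5, so the answer is 1351/76.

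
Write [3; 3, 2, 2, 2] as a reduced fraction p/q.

135/41

Using pₖ = aₖpₖ₋₁ + pₖ₋₂ and qₖ = aₖqₖ₋₁ + qₖ₋₂:
  k=0: a=3, p=3, q=1
  k=1: a=3, p=10, q=3
  k=2: a=2, p=23, q=7
  k=3: a=2, p=56, q=17
  k=4: a=2, p=135, q=41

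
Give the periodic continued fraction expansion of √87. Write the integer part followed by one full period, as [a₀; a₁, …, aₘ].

a₀ = ⌊√87⌋ = 9.
With m₀=0, d₀=1 and mₖ₊₁ = dₖaₖ − mₖ, dₖ₊₁ = (n − mₖ₊₁²)/dₖ, aₖ₊₁ = ⌊(a₀+mₖ₊₁)/dₖ₊₁⌋:
  k=1: m=9, d=6, a=3
  k=2: m=9, d=1, a=18
d=1 and a=2a₀=18 at k=2, so the next step gives (m, d) = (9, 6) again — its k=1 value — and the period has length 2.

[9; 3, 18]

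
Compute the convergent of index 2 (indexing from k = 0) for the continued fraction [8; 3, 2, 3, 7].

58/7

Using pₖ = aₖpₖ₋₁ + pₖ₋₂, qₖ = aₖqₖ₋₁ + qₖ₋₂ (with p₋₁=1, p₋₂=0, q₋₁=0, q₋₂=1):
  k=0: a=8, p=8, q=1
  k=1: a=3, p=25, q=3
  k=2: a=2, p=58, q=7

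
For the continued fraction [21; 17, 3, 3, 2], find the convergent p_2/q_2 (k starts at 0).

Using pₖ = aₖpₖ₋₁ + pₖ₋₂, qₖ = aₖqₖ₋₁ + qₖ₋₂ (with p₋₁=1, p₋₂=0, q₋₁=0, q₋₂=1):
  k=0: a=21, p=21, q=1
  k=1: a=17, p=358, q=17
  k=2: a=3, p=1095, q=52

1095/52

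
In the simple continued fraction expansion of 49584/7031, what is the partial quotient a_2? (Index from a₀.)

49584 = 7·7031 + 367   →  a_0 = 7
7031 = 19·367 + 58   →  a_1 = 19
367 = 6·58 + 19   →  a_2 = 6

6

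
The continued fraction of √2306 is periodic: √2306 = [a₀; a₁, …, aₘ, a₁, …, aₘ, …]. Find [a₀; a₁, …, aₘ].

a₀ = ⌊√2306⌋ = 48.
With m₀=0, d₀=1 and mₖ₊₁ = dₖaₖ − mₖ, dₖ₊₁ = (n − mₖ₊₁²)/dₖ, aₖ₊₁ = ⌊(a₀+mₖ₊₁)/dₖ₊₁⌋:
  k=1: m=48, d=2, a=48
  k=2: m=48, d=1, a=96
d=1 and a=2a₀=96 at k=2, so the next step gives (m, d) = (48, 2) again — its k=1 value — and the period has length 2.

[48; 48, 96]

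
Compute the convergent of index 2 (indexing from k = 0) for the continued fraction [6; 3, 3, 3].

Using pₖ = aₖpₖ₋₁ + pₖ₋₂, qₖ = aₖqₖ₋₁ + qₖ₋₂ (with p₋₁=1, p₋₂=0, q₋₁=0, q₋₂=1):
  k=0: a=6, p=6, q=1
  k=1: a=3, p=19, q=3
  k=2: a=3, p=63, q=10

63/10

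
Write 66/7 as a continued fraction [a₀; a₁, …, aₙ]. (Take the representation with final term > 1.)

[9; 2, 3]

66 = 9·7 + 3
7 = 2·3 + 1
3 = 3·1 + 0  (stop)
So 66/7 = [9; 2, 3].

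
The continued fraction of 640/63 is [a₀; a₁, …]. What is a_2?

3

640 = 10·63 + 10   →  a_0 = 10
63 = 6·10 + 3   →  a_1 = 6
10 = 3·3 + 1   →  a_2 = 3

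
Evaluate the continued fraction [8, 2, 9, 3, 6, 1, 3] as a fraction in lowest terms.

Using pₖ = aₖpₖ₋₁ + pₖ₋₂ and qₖ = aₖqₖ₋₁ + qₖ₋₂:
  k=0: a=8, p=8, q=1
  k=1: a=2, p=17, q=2
  k=2: a=9, p=161, q=19
  k=3: a=3, p=500, q=59
  k=4: a=6, p=3161, q=373
  k=5: a=1, p=3661, q=432
  k=6: a=3, p=14144, q=1669

14144/1669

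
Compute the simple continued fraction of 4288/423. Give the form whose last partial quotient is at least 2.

[10; 7, 3, 2, 2, 3]

4288 = 10*423 + 58
423 = 7*58 + 17
58 = 3*17 + 7
17 = 2*7 + 3
7 = 2*3 + 1
3 = 3*1 + 0  (stop)
So 4288/423 = [10; 7, 3, 2, 2, 3].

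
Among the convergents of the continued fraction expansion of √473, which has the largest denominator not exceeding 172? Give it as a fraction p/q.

√473 = [21; 1, 2, 1, 42, …] (period length 4).
Convergents:
  p_0/q_0 = 21/1
  p_1/q_1 = 22/1
  p_2/q_2 = 65/3
  p_3/q_3 = 87/4
  p_4/q_4 = 3719/171
  p_5/q_5 = 3806/175
q_4 = 171 ≤ 172 < 175 = q_5, so the answer is 3719/171.

3719/171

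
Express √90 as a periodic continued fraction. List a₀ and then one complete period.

a₀ = ⌊√90⌋ = 9.
With m₀=0, d₀=1 and mₖ₊₁ = dₖaₖ − mₖ, dₖ₊₁ = (n − mₖ₊₁²)/dₖ, aₖ₊₁ = ⌊(a₀+mₖ₊₁)/dₖ₊₁⌋:
  k=1: m=9, d=9, a=2
  k=2: m=9, d=1, a=18
d=1 and a=2a₀=18 at k=2, so the next step gives (m, d) = (9, 9) again — its k=1 value — and the period has length 2.

[9; 2, 18]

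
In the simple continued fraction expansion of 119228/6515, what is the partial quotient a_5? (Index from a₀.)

119228 = 18·6515 + 1958   →  a_0 = 18
6515 = 3·1958 + 641   →  a_1 = 3
1958 = 3·641 + 35   →  a_2 = 3
641 = 18·35 + 11   →  a_3 = 18
35 = 3·11 + 2   →  a_4 = 3
11 = 5·2 + 1   →  a_5 = 5

5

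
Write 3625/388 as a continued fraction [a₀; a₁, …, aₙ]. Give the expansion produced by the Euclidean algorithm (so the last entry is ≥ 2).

[9; 2, 1, 11, 11]

3625 = 9*388 + 133
388 = 2*133 + 122
133 = 1*122 + 11
122 = 11*11 + 1
11 = 11*1 + 0  (stop)
So 3625/388 = [9; 2, 1, 11, 11].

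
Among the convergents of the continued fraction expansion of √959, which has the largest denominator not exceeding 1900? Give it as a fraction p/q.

58529/1890

√959 = [30; 1, 29, 1, 60, …] (period length 4).
Convergents:
  p_0/q_0 = 30/1
  p_1/q_1 = 31/1
  p_2/q_2 = 929/30
  p_3/q_3 = 960/31
  p_4/q_4 = 58529/1890
  p_5/q_5 = 59489/1921
q_4 = 1890 ≤ 1900 < 1921 = q_5, so the answer is 58529/1890.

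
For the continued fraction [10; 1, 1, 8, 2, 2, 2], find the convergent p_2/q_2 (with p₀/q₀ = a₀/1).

21/2

Using pₖ = aₖpₖ₋₁ + pₖ₋₂, qₖ = aₖqₖ₋₁ + qₖ₋₂ (with p₋₁=1, p₋₂=0, q₋₁=0, q₋₂=1):
  k=0: a=10, p=10, q=1
  k=1: a=1, p=11, q=1
  k=2: a=1, p=21, q=2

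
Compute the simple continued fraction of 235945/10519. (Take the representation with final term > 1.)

235945 = 22·10519 + 4527
10519 = 2·4527 + 1465
4527 = 3·1465 + 132
1465 = 11·132 + 13
132 = 10·13 + 2
13 = 6·2 + 1
2 = 2·1 + 0  (stop)
So 235945/10519 = [22; 2, 3, 11, 10, 6, 2].

[22; 2, 3, 11, 10, 6, 2]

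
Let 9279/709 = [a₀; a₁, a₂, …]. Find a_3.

3

9279 = 13·709 + 62   →  a_0 = 13
709 = 11·62 + 27   →  a_1 = 11
62 = 2·27 + 8   →  a_2 = 2
27 = 3·8 + 3   →  a_3 = 3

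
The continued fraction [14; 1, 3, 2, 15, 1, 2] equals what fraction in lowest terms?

6428/435

Using pₖ = aₖpₖ₋₁ + pₖ₋₂ and qₖ = aₖqₖ₋₁ + qₖ₋₂:
  k=0: a=14, p=14, q=1
  k=1: a=1, p=15, q=1
  k=2: a=3, p=59, q=4
  k=3: a=2, p=133, q=9
  k=4: a=15, p=2054, q=139
  k=5: a=1, p=2187, q=148
  k=6: a=2, p=6428, q=435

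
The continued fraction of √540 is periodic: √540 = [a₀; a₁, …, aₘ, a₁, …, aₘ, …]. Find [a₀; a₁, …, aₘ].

[23; 4, 4, 1, 10, 1, 4, 4, 46]

a₀ = ⌊√540⌋ = 23.
With m₀=0, d₀=1 and mₖ₊₁ = dₖaₖ − mₖ, dₖ₊₁ = (n − mₖ₊₁²)/dₖ, aₖ₊₁ = ⌊(a₀+mₖ₊₁)/dₖ₊₁⌋:
  k=1: m=23, d=11, a=4
  k=2: m=21, d=9, a=4
  k=3: m=15, d=35, a=1
  k=4: m=20, d=4, a=10
  k=5: m=20, d=35, a=1
  k=6: m=15, d=9, a=4
  k=7: m=21, d=11, a=4
  k=8: m=23, d=1, a=46
d=1 and a=2a₀=46 at k=8, so the next step gives (m, d) = (23, 11) again — its k=1 value — and the period has length 8.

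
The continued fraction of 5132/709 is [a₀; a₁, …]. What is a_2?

5

5132 = 7·709 + 169   →  a_0 = 7
709 = 4·169 + 33   →  a_1 = 4
169 = 5·33 + 4   →  a_2 = 5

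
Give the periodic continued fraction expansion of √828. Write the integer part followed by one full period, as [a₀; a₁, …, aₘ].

a₀ = ⌊√828⌋ = 28.

[28; 1, 3, 2, 3, 1, 56]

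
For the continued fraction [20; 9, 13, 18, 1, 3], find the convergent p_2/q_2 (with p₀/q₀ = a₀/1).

2373/118

Using pₖ = aₖpₖ₋₁ + pₖ₋₂, qₖ = aₖqₖ₋₁ + qₖ₋₂ (with p₋₁=1, p₋₂=0, q₋₁=0, q₋₂=1):
  k=0: a=20, p=20, q=1
  k=1: a=9, p=181, q=9
  k=2: a=13, p=2373, q=118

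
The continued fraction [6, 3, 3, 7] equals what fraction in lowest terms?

Using pₖ = aₖpₖ₋₁ + pₖ₋₂ and qₖ = aₖqₖ₋₁ + qₖ₋₂:
  k=0: a=6, p=6, q=1
  k=1: a=3, p=19, q=3
  k=2: a=3, p=63, q=10
  k=3: a=7, p=460, q=73

460/73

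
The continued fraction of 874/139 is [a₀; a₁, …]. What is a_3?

874 = 6·139 + 40   →  a_0 = 6
139 = 3·40 + 19   →  a_1 = 3
40 = 2·19 + 2   →  a_2 = 2
19 = 9·2 + 1   →  a_3 = 9

9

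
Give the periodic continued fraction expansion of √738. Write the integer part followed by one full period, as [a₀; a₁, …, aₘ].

a₀ = ⌊√738⌋ = 27.
With m₀=0, d₀=1 and mₖ₊₁ = dₖaₖ − mₖ, dₖ₊₁ = (n − mₖ₊₁²)/dₖ, aₖ₊₁ = ⌊(a₀+mₖ₊₁)/dₖ₊₁⌋:
  k=1: m=27, d=9, a=6
  k=2: m=27, d=1, a=54
d=1 and a=2a₀=54 at k=2, so the next step gives (m, d) = (27, 9) again — its k=1 value — and the period has length 2.

[27; 6, 54]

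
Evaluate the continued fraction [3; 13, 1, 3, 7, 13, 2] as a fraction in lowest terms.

Using pₖ = aₖpₖ₋₁ + pₖ₋₂ and qₖ = aₖqₖ₋₁ + qₖ₋₂:
  k=0: a=3, p=3, q=1
  k=1: a=13, p=40, q=13
  k=2: a=1, p=43, q=14
  k=3: a=3, p=169, q=55
  k=4: a=7, p=1226, q=399
  k=5: a=13, p=16107, q=5242
  k=6: a=2, p=33440, q=10883

33440/10883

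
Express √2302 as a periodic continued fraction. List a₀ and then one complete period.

[47; 1, 46, 1, 94]

a₀ = ⌊√2302⌋ = 47.
With m₀=0, d₀=1 and mₖ₊₁ = dₖaₖ − mₖ, dₖ₊₁ = (n − mₖ₊₁²)/dₖ, aₖ₊₁ = ⌊(a₀+mₖ₊₁)/dₖ₊₁⌋:
  k=1: m=47, d=93, a=1
  k=2: m=46, d=2, a=46
  k=3: m=46, d=93, a=1
  k=4: m=47, d=1, a=94
d=1 and a=2a₀=94 at k=4, so the next step gives (m, d) = (47, 93) again — its k=1 value — and the period has length 4.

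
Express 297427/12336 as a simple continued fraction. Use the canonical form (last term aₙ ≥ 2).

[24; 9, 19, 1, 3, 17]

297427 = 24×12336 + 1363
12336 = 9×1363 + 69
1363 = 19×69 + 52
69 = 1×52 + 17
52 = 3×17 + 1
17 = 17×1 + 0  (stop)
So 297427/12336 = [24; 9, 19, 1, 3, 17].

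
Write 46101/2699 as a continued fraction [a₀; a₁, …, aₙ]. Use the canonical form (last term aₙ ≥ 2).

46101 = 17*2699 + 218
2699 = 12*218 + 83
218 = 2*83 + 52
83 = 1*52 + 31
52 = 1*31 + 21
31 = 1*21 + 10
21 = 2*10 + 1
10 = 10*1 + 0  (stop)
So 46101/2699 = [17; 12, 2, 1, 1, 1, 2, 10].

[17; 12, 2, 1, 1, 1, 2, 10]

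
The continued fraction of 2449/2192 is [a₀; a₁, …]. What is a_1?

2449 = 1·2192 + 257   →  a_0 = 1
2192 = 8·257 + 136   →  a_1 = 8

8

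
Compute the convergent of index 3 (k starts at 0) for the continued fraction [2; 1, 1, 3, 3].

18/7

Using pₖ = aₖpₖ₋₁ + pₖ₋₂, qₖ = aₖqₖ₋₁ + qₖ₋₂ (with p₋₁=1, p₋₂=0, q₋₁=0, q₋₂=1):
  k=0: a=2, p=2, q=1
  k=1: a=1, p=3, q=1
  k=2: a=1, p=5, q=2
  k=3: a=3, p=18, q=7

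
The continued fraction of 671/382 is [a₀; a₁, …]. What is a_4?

671 = 1·382 + 289   →  a_0 = 1
382 = 1·289 + 93   →  a_1 = 1
289 = 3·93 + 10   →  a_2 = 3
93 = 9·10 + 3   →  a_3 = 9
10 = 3·3 + 1   →  a_4 = 3

3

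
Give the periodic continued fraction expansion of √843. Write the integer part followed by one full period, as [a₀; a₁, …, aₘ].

a₀ = ⌊√843⌋ = 29.
With m₀=0, d₀=1 and mₖ₊₁ = dₖaₖ − mₖ, dₖ₊₁ = (n − mₖ₊₁²)/dₖ, aₖ₊₁ = ⌊(a₀+mₖ₊₁)/dₖ₊₁⌋:
  k=1: m=29, d=2, a=29
  k=2: m=29, d=1, a=58
d=1 and a=2a₀=58 at k=2, so the next step gives (m, d) = (29, 2) again — its k=1 value — and the period has length 2.

[29; 29, 58]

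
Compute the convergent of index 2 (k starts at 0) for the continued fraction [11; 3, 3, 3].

Using pₖ = aₖpₖ₋₁ + pₖ₋₂, qₖ = aₖqₖ₋₁ + qₖ₋₂ (with p₋₁=1, p₋₂=0, q₋₁=0, q₋₂=1):
  k=0: a=11, p=11, q=1
  k=1: a=3, p=34, q=3
  k=2: a=3, p=113, q=10

113/10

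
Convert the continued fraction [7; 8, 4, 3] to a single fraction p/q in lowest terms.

762/107

Using pₖ = aₖpₖ₋₁ + pₖ₋₂ and qₖ = aₖqₖ₋₁ + qₖ₋₂:
  k=0: a=7, p=7, q=1
  k=1: a=8, p=57, q=8
  k=2: a=4, p=235, q=33
  k=3: a=3, p=762, q=107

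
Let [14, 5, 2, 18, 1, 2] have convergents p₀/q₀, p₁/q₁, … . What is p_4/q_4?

Using pₖ = aₖpₖ₋₁ + pₖ₋₂, qₖ = aₖqₖ₋₁ + qₖ₋₂ (with p₋₁=1, p₋₂=0, q₋₁=0, q₋₂=1):
  k=0: a=14, p=14, q=1
  k=1: a=5, p=71, q=5
  k=2: a=2, p=156, q=11
  k=3: a=18, p=2879, q=203
  k=4: a=1, p=3035, q=214

3035/214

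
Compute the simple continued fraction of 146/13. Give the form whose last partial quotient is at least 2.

[11; 4, 3]

146 = 11×13 + 3
13 = 4×3 + 1
3 = 3×1 + 0  (stop)
So 146/13 = [11; 4, 3].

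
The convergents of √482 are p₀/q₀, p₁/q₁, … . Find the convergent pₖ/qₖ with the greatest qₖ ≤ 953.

20747/945

√482 = [21; 1, 20, 1, 42, …] (period length 4).
Convergents:
  p_0/q_0 = 21/1
  p_1/q_1 = 22/1
  p_2/q_2 = 461/21
  p_3/q_3 = 483/22
  p_4/q_4 = 20747/945
  p_5/q_5 = 21230/967
q_4 = 945 ≤ 953 < 967 = q_5, so the answer is 20747/945.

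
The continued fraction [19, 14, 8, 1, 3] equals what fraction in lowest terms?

Using pₖ = aₖpₖ₋₁ + pₖ₋₂ and qₖ = aₖqₖ₋₁ + qₖ₋₂:
  k=0: a=19, p=19, q=1
  k=1: a=14, p=267, q=14
  k=2: a=8, p=2155, q=113
  k=3: a=1, p=2422, q=127
  k=4: a=3, p=9421, q=494

9421/494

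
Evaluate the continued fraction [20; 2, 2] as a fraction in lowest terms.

Using pₖ = aₖpₖ₋₁ + pₖ₋₂ and qₖ = aₖqₖ₋₁ + qₖ₋₂:
  k=0: a=20, p=20, q=1
  k=1: a=2, p=41, q=2
  k=2: a=2, p=102, q=5

102/5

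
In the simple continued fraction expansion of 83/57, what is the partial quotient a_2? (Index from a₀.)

83 = 1·57 + 26   →  a_0 = 1
57 = 2·26 + 5   →  a_1 = 2
26 = 5·5 + 1   →  a_2 = 5

5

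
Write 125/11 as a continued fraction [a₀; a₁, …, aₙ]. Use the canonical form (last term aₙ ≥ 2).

[11; 2, 1, 3]

125 = 11×11 + 4
11 = 2×4 + 3
4 = 1×3 + 1
3 = 3×1 + 0  (stop)
So 125/11 = [11; 2, 1, 3].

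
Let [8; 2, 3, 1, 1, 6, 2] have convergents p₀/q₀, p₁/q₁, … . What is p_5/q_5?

Using pₖ = aₖpₖ₋₁ + pₖ₋₂, qₖ = aₖqₖ₋₁ + qₖ₋₂ (with p₋₁=1, p₋₂=0, q₋₁=0, q₋₂=1):
  k=0: a=8, p=8, q=1
  k=1: a=2, p=17, q=2
  k=2: a=3, p=59, q=7
  k=3: a=1, p=76, q=9
  k=4: a=1, p=135, q=16
  k=5: a=6, p=886, q=105

886/105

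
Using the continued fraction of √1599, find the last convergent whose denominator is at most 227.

3199/80

√1599 = [39; 1, 78, …] (period length 2).
Convergents:
  p_0/q_0 = 39/1
  p_1/q_1 = 40/1
  p_2/q_2 = 3159/79
  p_3/q_3 = 3199/80
  p_4/q_4 = 252681/6319
q_3 = 80 ≤ 227 < 6319 = q_4, so the answer is 3199/80.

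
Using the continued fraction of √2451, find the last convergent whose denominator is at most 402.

6535/132

√2451 = [49; 1, 1, 32, 1, 1, 98, …] (period length 6).
Convergents:
  p_0/q_0 = 49/1
  p_1/q_1 = 50/1
  p_2/q_2 = 99/2
  p_3/q_3 = 3218/65
  p_4/q_4 = 3317/67
  p_5/q_5 = 6535/132
  p_6/q_6 = 643747/13003
q_5 = 132 ≤ 402 < 13003 = q_6, so the answer is 6535/132.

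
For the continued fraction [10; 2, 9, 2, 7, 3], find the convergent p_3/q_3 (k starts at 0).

419/40

Using pₖ = aₖpₖ₋₁ + pₖ₋₂, qₖ = aₖqₖ₋₁ + qₖ₋₂ (with p₋₁=1, p₋₂=0, q₋₁=0, q₋₂=1):
  k=0: a=10, p=10, q=1
  k=1: a=2, p=21, q=2
  k=2: a=9, p=199, q=19
  k=3: a=2, p=419, q=40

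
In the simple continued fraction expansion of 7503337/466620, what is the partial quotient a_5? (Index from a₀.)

15

7503337 = 16·466620 + 37417   →  a_0 = 16
466620 = 12·37417 + 17616   →  a_1 = 12
37417 = 2·17616 + 2185   →  a_2 = 2
17616 = 8·2185 + 136   →  a_3 = 8
2185 = 16·136 + 9   →  a_4 = 16
136 = 15·9 + 1   →  a_5 = 15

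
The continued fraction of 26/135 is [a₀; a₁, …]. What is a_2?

26 = 0·135 + 26   →  a_0 = 0
135 = 5·26 + 5   →  a_1 = 5
26 = 5·5 + 1   →  a_2 = 5

5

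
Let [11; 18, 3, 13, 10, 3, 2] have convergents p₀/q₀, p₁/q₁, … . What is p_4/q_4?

81638/7385

Using pₖ = aₖpₖ₋₁ + pₖ₋₂, qₖ = aₖqₖ₋₁ + qₖ₋₂ (with p₋₁=1, p₋₂=0, q₋₁=0, q₋₂=1):
  k=0: a=11, p=11, q=1
  k=1: a=18, p=199, q=18
  k=2: a=3, p=608, q=55
  k=3: a=13, p=8103, q=733
  k=4: a=10, p=81638, q=7385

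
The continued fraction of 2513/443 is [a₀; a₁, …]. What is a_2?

2513 = 5·443 + 298   →  a_0 = 5
443 = 1·298 + 145   →  a_1 = 1
298 = 2·145 + 8   →  a_2 = 2

2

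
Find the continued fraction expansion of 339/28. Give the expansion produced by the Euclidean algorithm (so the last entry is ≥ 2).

[12; 9, 3]

339 = 12·28 + 3
28 = 9·3 + 1
3 = 3·1 + 0  (stop)
So 339/28 = [12; 9, 3].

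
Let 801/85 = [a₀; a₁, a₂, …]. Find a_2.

801 = 9·85 + 36   →  a_0 = 9
85 = 2·36 + 13   →  a_1 = 2
36 = 2·13 + 10   →  a_2 = 2

2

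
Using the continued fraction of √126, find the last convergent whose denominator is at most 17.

101/9

√126 = [11; 4, 2, 4, 22, …] (period length 4).
Convergents:
  p_0/q_0 = 11/1
  p_1/q_1 = 45/4
  p_2/q_2 = 101/9
  p_3/q_3 = 449/40
q_2 = 9 ≤ 17 < 40 = q_3, so the answer is 101/9.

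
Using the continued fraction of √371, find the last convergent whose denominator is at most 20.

366/19

√371 = [19; 3, 1, 4, 1, 3, 38, …] (period length 6).
Convergents:
  p_0/q_0 = 19/1
  p_1/q_1 = 58/3
  p_2/q_2 = 77/4
  p_3/q_3 = 366/19
  p_4/q_4 = 443/23
q_3 = 19 ≤ 20 < 23 = q_4, so the answer is 366/19.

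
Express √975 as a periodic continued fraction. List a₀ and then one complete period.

a₀ = ⌊√975⌋ = 31.
With m₀=0, d₀=1 and mₖ₊₁ = dₖaₖ − mₖ, dₖ₊₁ = (n − mₖ₊₁²)/dₖ, aₖ₊₁ = ⌊(a₀+mₖ₊₁)/dₖ₊₁⌋:
  k=1: m=31, d=14, a=4
  k=2: m=25, d=25, a=2
  k=3: m=25, d=14, a=4
  k=4: m=31, d=1, a=62
d=1 and a=2a₀=62 at k=4, so the next step gives (m, d) = (31, 14) again — its k=1 value — and the period has length 4.

[31; 4, 2, 4, 62]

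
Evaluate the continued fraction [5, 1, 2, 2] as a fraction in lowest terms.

40/7

Fold from the inside: start with 2/1.
  2 + 1/2 = 5/2
  1 + 2/5 = 7/5
  5 + 5/7 = 40/7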